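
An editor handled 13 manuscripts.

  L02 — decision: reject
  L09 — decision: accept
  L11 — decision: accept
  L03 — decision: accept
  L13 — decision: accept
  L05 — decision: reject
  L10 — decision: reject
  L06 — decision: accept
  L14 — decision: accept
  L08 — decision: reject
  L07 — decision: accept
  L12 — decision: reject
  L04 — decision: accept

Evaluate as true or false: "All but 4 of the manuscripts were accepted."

False

The determiner here denotes the relation: |A ∖ B| = 4.
A (the restrictor) = {L02, L09, L11, L03, L13, L05, L10, L06, L14, L08, L07, L12, L04}, |A| = 13.
A ∖ B = {L02, L05, L10, L08, L12}, so |A ∖ B| = 5.
|A ∖ B| = 5, so the statement is false.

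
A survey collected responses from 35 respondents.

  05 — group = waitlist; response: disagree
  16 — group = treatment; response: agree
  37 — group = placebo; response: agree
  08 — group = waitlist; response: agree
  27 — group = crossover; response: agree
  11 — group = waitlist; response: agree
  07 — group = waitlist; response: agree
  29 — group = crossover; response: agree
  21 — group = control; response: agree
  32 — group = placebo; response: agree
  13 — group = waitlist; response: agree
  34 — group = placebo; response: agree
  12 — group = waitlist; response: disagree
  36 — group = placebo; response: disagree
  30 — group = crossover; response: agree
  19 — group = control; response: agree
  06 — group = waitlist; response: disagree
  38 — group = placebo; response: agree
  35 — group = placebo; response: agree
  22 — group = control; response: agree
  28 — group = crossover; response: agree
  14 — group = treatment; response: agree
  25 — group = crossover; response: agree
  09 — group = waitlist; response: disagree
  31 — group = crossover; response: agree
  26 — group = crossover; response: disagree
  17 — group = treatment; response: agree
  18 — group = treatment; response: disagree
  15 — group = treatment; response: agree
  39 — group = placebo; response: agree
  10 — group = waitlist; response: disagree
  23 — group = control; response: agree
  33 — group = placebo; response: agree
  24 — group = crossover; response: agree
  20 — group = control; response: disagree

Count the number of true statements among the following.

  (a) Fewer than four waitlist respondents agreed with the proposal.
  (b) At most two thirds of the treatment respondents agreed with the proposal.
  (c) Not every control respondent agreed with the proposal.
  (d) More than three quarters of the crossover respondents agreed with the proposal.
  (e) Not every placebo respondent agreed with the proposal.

3

(a) waitlist: |A| = 9, |A ∩ B| = 4; needs |A ∩ B| < 4 — false.
(b) treatment: |A| = 5, |A ∩ B| = 4; needs |A ∩ B| / |A| ≤ 2/3 — false.
(c) control: |A| = 5, |A ∩ B| = 4; needs A ⊄ B (|A ∖ B| ≥ 1) — true.
(d) crossover: |A| = 8, |A ∩ B| = 7; needs |A ∩ B| / |A| > 3/4 — true.
(e) placebo: |A| = 8, |A ∩ B| = 7; needs A ⊄ B (|A ∖ B| ≥ 1) — true.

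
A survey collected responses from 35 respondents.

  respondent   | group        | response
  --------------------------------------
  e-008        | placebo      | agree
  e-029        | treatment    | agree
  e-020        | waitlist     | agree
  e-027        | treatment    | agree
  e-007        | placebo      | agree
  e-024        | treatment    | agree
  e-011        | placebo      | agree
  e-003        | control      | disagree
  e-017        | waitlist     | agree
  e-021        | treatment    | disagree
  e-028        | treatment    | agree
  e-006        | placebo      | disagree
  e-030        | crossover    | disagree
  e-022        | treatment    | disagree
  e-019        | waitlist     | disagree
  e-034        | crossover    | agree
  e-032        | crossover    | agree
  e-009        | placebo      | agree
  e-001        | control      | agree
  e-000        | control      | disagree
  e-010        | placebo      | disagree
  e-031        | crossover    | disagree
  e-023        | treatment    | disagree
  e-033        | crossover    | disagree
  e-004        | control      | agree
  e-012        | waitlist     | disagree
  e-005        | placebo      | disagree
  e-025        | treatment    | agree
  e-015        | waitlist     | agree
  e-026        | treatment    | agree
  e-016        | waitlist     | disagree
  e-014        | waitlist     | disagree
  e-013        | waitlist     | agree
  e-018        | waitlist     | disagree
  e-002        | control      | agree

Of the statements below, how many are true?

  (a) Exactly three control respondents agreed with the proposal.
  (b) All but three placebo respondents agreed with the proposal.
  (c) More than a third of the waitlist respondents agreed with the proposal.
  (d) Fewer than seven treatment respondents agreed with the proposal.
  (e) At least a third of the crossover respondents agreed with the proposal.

5

(a) control: |A| = 5, |A ∩ B| = 3; needs |A ∩ B| = 3 — true.
(b) placebo: |A| = 7, |A ∩ B| = 4; needs |A ∖ B| = 3 — true.
(c) waitlist: |A| = 9, |A ∩ B| = 4; needs |A ∩ B| / |A| > 1/3 — true.
(d) treatment: |A| = 9, |A ∩ B| = 6; needs |A ∩ B| < 7 — true.
(e) crossover: |A| = 5, |A ∩ B| = 2; needs |A ∩ B| / |A| ≥ 1/3 — true.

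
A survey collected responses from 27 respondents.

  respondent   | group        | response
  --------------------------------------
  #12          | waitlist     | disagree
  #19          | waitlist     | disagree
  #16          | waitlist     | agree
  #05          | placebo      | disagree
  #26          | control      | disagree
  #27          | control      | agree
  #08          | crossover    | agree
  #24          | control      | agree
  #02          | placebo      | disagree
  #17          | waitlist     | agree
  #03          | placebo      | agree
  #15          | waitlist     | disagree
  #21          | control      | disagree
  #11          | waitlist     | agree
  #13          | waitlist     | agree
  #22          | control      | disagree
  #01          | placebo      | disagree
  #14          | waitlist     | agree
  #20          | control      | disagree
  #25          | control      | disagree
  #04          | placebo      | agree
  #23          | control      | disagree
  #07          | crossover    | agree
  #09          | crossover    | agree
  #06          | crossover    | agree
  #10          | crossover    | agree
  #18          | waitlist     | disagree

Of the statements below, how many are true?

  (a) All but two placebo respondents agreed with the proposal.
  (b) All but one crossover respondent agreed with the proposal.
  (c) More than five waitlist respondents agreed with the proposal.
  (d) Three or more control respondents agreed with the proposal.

0

(a) placebo: |A| = 5, |A ∩ B| = 2; needs |A ∖ B| = 2 — false.
(b) crossover: |A| = 5, |A ∩ B| = 5; needs |A ∖ B| = 1 — false.
(c) waitlist: |A| = 9, |A ∩ B| = 5; needs |A ∩ B| > 5 — false.
(d) control: |A| = 8, |A ∩ B| = 2; needs |A ∩ B| ≥ 3 — false.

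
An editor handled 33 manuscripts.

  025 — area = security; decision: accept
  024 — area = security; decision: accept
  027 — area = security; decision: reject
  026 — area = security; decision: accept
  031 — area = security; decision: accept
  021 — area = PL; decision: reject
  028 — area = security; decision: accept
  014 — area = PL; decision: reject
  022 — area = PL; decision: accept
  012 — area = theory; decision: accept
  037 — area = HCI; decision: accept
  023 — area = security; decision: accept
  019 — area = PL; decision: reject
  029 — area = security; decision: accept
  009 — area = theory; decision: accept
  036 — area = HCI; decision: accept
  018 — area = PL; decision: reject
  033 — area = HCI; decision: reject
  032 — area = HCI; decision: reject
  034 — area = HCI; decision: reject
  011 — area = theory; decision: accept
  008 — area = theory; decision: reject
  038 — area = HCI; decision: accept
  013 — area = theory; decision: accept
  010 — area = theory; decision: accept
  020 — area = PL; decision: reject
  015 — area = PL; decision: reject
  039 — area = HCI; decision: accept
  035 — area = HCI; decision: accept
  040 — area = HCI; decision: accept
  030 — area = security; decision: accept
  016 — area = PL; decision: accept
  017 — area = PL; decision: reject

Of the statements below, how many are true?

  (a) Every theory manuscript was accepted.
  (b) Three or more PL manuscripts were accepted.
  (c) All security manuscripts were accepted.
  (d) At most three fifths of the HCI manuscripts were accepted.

0

(a) theory: |A| = 6, |A ∩ B| = 5; needs A ⊆ B, i.e. every element of A is in B (|A ∖ B| = 0) — false.
(b) PL: |A| = 9, |A ∩ B| = 2; needs |A ∩ B| ≥ 3 — false.
(c) security: |A| = 9, |A ∩ B| = 8; needs A ⊆ B, i.e. every element of A is in B (|A ∖ B| = 0) — false.
(d) HCI: |A| = 9, |A ∩ B| = 6; needs |A ∩ B| / |A| ≤ 3/5 — false.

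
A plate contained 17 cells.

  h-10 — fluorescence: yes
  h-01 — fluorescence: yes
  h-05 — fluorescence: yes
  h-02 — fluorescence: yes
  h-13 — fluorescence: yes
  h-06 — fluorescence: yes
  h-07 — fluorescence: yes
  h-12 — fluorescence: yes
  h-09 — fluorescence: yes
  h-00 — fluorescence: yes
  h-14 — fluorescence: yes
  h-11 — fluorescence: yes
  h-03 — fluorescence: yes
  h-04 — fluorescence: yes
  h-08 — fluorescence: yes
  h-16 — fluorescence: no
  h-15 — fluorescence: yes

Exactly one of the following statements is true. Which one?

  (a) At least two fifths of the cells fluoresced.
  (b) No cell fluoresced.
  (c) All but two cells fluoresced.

(a)

|A| = 17, |A ∩ B| = 16, |A ∖ B| = 1.
(a) requires |A ∩ B| / |A| ≥ 2/5: true.
(b) requires A ∩ B = ∅ (|A ∩ B| = 0): false.
(c) requires |A ∖ B| = 2: false.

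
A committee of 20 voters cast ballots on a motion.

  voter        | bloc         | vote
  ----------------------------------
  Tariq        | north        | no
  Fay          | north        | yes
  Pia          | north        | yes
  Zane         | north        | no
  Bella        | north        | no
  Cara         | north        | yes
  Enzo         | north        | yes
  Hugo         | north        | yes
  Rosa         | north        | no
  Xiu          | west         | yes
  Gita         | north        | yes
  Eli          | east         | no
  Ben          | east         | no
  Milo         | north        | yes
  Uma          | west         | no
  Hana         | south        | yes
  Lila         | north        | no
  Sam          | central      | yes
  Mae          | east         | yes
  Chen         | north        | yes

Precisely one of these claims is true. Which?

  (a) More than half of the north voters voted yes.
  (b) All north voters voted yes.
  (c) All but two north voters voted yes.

(a)

|A| = 13, |A ∩ B| = 8, |A ∖ B| = 5.
(a) requires |A ∩ B| > |A ∖ B|: true.
(b) requires A ⊆ B, i.e. every element of A is in B (|A ∖ B| = 0): false.
(c) requires |A ∖ B| = 2: false.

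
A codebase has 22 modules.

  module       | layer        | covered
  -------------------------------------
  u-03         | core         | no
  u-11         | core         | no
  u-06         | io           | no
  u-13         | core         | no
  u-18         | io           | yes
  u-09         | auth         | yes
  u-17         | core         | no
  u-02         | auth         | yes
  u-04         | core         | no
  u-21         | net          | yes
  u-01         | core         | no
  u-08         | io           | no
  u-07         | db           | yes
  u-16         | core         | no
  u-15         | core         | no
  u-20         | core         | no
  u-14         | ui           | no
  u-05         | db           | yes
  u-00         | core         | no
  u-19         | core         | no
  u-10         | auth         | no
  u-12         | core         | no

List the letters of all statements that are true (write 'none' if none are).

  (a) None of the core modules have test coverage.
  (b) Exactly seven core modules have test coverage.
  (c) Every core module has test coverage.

(a)

|A| = 12, |A ∩ B| = 0, |A ∖ B| = 12.
(a) A ∩ B = ∅ (|A ∩ B| = 0): holds.
(b) |A ∩ B| = 7: fails.
(c) A ⊆ B, i.e. every element of A is in B (|A ∖ B| = 0): fails.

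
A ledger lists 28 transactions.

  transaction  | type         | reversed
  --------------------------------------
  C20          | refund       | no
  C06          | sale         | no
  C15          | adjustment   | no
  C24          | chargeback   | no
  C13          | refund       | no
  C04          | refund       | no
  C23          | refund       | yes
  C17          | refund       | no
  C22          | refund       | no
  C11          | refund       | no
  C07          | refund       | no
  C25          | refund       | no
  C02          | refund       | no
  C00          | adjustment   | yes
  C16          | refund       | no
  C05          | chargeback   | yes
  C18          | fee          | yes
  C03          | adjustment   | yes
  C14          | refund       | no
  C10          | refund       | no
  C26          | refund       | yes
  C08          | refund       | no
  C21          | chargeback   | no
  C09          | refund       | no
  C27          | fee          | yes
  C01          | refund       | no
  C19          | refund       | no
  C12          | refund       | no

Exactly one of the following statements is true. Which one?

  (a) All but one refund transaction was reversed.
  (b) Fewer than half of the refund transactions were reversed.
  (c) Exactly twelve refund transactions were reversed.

(b)

|A| = 19, |A ∩ B| = 2, |A ∖ B| = 17.
(a) requires |A ∖ B| = 1: false.
(b) requires |A ∩ B| < |A ∖ B|: true.
(c) requires |A ∩ B| = 12: false.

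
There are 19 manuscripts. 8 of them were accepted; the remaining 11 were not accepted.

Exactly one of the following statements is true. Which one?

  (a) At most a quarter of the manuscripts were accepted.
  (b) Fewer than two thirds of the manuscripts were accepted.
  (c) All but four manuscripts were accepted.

|A| = 19, |A ∩ B| = 8, |A ∖ B| = 11.
(a) requires |A ∩ B| / |A| ≤ 1/4: false.
(b) requires |A ∩ B| / |A| < 2/3: true.
(c) requires |A ∖ B| = 4: false.

(b)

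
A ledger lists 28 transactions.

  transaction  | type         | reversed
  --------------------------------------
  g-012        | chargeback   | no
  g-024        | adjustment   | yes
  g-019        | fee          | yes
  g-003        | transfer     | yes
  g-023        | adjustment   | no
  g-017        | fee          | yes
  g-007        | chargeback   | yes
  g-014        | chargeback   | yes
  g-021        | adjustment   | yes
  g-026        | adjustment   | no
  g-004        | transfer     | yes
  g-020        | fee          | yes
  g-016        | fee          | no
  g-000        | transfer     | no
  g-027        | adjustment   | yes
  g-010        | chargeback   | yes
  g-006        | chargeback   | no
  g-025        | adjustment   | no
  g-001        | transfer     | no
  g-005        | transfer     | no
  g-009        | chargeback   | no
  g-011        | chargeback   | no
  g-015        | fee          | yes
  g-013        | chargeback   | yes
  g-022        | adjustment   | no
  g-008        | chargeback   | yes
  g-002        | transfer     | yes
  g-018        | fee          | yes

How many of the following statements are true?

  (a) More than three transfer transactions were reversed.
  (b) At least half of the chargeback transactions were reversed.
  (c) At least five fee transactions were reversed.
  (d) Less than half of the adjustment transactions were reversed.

(a) transfer: |A| = 6, |A ∩ B| = 3; needs |A ∩ B| > 3 — false.
(b) chargeback: |A| = 9, |A ∩ B| = 5; needs |A ∩ B| ≥ |A ∖ B| — true.
(c) fee: |A| = 6, |A ∩ B| = 5; needs |A ∩ B| ≥ 5 — true.
(d) adjustment: |A| = 7, |A ∩ B| = 3; needs |A ∩ B| < |A ∖ B| — true.

3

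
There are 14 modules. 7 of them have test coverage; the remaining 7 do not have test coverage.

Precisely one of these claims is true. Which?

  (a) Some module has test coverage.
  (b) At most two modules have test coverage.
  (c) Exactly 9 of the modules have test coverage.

(a)

|A| = 14, |A ∩ B| = 7, |A ∖ B| = 7.
(a) requires A ∩ B ≠ ∅ (|A ∩ B| ≥ 1): true.
(b) requires |A ∩ B| ≤ 2: false.
(c) requires |A ∩ B| = 9: false.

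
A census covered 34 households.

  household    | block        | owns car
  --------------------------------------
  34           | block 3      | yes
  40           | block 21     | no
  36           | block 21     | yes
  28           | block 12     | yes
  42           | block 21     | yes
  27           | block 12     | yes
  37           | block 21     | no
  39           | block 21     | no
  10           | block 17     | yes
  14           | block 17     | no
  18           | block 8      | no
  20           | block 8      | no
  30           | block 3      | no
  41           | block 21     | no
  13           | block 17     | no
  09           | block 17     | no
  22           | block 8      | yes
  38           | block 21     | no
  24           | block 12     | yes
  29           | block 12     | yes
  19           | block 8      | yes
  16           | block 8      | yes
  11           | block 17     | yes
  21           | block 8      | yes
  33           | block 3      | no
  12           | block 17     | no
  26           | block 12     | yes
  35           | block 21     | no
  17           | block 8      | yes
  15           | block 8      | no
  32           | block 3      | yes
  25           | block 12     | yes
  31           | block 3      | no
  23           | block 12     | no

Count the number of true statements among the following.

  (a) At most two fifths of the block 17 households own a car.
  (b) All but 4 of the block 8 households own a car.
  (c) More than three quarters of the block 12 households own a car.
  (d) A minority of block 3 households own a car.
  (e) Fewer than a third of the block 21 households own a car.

4

(a) block 17: |A| = 6, |A ∩ B| = 2; needs |A ∩ B| / |A| ≤ 2/5 — true.
(b) block 8: |A| = 8, |A ∩ B| = 5; needs |A ∖ B| = 4 — false.
(c) block 12: |A| = 7, |A ∩ B| = 6; needs |A ∩ B| / |A| > 3/4 — true.
(d) block 3: |A| = 5, |A ∩ B| = 2; needs |A ∩ B| < |A ∖ B| — true.
(e) block 21: |A| = 8, |A ∩ B| = 2; needs |A ∩ B| / |A| < 1/3 — true.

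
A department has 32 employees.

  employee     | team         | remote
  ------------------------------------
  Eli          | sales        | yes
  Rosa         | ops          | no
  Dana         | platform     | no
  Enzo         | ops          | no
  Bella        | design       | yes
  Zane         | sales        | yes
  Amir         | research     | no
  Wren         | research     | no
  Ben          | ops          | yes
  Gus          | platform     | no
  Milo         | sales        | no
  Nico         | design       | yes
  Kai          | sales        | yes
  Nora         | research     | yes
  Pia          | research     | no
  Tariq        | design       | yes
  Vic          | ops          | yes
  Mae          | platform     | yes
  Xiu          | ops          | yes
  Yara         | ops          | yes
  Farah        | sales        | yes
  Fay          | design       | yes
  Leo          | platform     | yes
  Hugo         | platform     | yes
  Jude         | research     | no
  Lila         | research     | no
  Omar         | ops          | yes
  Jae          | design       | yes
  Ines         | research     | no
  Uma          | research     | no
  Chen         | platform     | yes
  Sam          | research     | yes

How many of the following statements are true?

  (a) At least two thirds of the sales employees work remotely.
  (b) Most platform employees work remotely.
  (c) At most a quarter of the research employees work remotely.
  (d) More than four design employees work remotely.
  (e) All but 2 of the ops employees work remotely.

(a) sales: |A| = 5, |A ∩ B| = 4; needs |A ∩ B| / |A| ≥ 2/3 — true.
(b) platform: |A| = 6, |A ∩ B| = 4; needs |A ∩ B| > |A ∖ B| — true.
(c) research: |A| = 9, |A ∩ B| = 2; needs |A ∩ B| / |A| ≤ 1/4 — true.
(d) design: |A| = 5, |A ∩ B| = 5; needs |A ∩ B| > 4 — true.
(e) ops: |A| = 7, |A ∩ B| = 5; needs |A ∖ B| = 2 — true.

5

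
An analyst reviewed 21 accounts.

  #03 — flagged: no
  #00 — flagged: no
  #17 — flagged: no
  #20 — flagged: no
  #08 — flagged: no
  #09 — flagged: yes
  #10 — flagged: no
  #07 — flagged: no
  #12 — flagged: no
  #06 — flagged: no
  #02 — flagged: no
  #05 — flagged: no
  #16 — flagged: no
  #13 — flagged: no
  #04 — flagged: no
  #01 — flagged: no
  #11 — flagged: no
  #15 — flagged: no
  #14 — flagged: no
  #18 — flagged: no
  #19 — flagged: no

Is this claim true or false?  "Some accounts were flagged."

True

'Some accounts were flagged' holds iff A ∩ B ≠ ∅ (|A ∩ B| ≥ 1).
|A| = 21, |A ∩ B| = 1, |A ∖ B| = 20.
So the statement is true.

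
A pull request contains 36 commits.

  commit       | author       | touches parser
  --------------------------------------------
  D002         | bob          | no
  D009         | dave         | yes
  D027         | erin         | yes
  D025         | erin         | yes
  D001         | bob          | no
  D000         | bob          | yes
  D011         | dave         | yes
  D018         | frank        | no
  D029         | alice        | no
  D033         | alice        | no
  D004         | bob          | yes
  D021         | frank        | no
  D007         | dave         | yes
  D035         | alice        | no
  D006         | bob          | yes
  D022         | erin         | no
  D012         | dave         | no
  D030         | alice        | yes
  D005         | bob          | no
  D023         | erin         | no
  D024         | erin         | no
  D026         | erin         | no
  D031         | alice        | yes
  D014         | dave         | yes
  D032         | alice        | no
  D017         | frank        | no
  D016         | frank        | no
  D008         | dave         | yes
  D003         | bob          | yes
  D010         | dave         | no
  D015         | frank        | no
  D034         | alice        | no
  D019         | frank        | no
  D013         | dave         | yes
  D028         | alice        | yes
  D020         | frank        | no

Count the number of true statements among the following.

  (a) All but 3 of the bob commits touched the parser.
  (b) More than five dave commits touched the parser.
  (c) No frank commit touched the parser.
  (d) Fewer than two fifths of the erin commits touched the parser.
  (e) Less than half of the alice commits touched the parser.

5

(a) bob: |A| = 7, |A ∩ B| = 4; needs |A ∖ B| = 3 — true.
(b) dave: |A| = 8, |A ∩ B| = 6; needs |A ∩ B| > 5 — true.
(c) frank: |A| = 7, |A ∩ B| = 0; needs A ∩ B = ∅ (|A ∩ B| = 0) — true.
(d) erin: |A| = 6, |A ∩ B| = 2; needs |A ∩ B| / |A| < 2/5 — true.
(e) alice: |A| = 8, |A ∩ B| = 3; needs |A ∩ B| < |A ∖ B| — true.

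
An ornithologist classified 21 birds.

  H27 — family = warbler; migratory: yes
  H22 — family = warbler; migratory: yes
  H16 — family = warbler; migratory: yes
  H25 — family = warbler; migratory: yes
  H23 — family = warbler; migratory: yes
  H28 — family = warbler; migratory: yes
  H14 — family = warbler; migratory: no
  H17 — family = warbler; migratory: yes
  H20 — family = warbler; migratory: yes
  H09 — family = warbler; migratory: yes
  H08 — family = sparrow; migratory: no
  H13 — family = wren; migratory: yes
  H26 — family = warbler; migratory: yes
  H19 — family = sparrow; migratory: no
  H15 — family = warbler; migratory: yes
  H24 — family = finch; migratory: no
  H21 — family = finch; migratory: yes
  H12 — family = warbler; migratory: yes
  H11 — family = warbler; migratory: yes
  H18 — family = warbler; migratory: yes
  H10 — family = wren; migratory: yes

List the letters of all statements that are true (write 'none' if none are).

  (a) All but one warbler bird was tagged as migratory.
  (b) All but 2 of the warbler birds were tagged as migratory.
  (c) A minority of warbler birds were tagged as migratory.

|A| = 15, |A ∩ B| = 14, |A ∖ B| = 1.
(a) |A ∖ B| = 1: holds.
(b) |A ∖ B| = 2: fails.
(c) |A ∩ B| < |A ∖ B|: fails.

(a)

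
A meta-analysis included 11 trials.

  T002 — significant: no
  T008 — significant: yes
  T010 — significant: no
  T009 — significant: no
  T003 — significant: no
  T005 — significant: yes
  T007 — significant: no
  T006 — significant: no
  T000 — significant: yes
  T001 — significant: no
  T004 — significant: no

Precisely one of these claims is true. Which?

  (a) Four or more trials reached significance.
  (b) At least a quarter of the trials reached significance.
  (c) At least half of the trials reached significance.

|A| = 11, |A ∩ B| = 3, |A ∖ B| = 8.
(a) requires |A ∩ B| ≥ 4: false.
(b) requires |A ∩ B| / |A| ≥ 1/4: true.
(c) requires |A ∩ B| ≥ |A ∖ B|: false.

(b)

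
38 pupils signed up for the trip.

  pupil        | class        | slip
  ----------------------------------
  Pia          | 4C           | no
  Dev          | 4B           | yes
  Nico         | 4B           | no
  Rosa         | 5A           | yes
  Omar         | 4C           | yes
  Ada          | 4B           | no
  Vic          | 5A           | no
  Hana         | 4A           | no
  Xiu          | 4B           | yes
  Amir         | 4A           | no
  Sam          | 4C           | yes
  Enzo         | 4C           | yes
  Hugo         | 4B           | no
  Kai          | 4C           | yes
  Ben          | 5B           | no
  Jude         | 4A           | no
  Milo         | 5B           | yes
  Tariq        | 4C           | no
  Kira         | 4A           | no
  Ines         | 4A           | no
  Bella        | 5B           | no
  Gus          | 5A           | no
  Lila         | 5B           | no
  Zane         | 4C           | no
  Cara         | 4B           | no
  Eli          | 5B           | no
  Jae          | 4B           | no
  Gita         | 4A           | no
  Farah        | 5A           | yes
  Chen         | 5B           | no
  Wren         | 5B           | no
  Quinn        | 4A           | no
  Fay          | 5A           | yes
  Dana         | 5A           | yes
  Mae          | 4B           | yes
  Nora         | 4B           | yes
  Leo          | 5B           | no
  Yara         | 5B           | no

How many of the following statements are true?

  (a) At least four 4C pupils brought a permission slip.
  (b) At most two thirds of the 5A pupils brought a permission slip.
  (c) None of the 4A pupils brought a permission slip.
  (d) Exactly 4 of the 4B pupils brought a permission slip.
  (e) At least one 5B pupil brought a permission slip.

(a) 4C: |A| = 7, |A ∩ B| = 4; needs |A ∩ B| ≥ 4 — true.
(b) 5A: |A| = 6, |A ∩ B| = 4; needs |A ∩ B| / |A| ≤ 2/3 — true.
(c) 4A: |A| = 7, |A ∩ B| = 0; needs A ∩ B = ∅ (|A ∩ B| = 0) — true.
(d) 4B: |A| = 9, |A ∩ B| = 4; needs |A ∩ B| = 4 — true.
(e) 5B: |A| = 9, |A ∩ B| = 1; needs A ∩ B ≠ ∅ (|A ∩ B| ≥ 1) — true.

5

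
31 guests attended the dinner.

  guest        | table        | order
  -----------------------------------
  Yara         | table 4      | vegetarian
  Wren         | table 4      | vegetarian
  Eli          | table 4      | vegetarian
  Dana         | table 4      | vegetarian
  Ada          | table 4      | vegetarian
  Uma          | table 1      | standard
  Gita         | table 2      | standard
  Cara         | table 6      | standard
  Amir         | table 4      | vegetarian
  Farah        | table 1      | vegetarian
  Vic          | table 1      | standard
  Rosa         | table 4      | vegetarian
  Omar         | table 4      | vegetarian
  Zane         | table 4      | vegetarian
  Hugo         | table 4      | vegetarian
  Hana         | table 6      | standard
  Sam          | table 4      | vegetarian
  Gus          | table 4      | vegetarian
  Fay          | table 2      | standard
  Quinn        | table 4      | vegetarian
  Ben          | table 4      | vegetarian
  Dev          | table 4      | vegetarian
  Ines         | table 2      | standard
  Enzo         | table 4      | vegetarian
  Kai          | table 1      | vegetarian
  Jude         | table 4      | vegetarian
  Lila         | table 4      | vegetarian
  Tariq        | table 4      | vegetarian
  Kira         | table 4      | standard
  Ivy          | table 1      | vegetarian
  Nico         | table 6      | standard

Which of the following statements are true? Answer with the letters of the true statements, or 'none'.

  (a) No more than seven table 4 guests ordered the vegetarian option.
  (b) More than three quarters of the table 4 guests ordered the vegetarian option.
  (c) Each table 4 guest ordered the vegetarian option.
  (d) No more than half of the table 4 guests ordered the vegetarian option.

|A| = 20, |A ∩ B| = 19, |A ∖ B| = 1.
(a) |A ∩ B| ≤ 7: fails.
(b) |A ∩ B| / |A| > 3/4: holds.
(c) A ⊆ B, i.e. every element of A is in B (|A ∖ B| = 0): fails.
(d) |A ∩ B| ≤ |A ∖ B|: fails.

(b)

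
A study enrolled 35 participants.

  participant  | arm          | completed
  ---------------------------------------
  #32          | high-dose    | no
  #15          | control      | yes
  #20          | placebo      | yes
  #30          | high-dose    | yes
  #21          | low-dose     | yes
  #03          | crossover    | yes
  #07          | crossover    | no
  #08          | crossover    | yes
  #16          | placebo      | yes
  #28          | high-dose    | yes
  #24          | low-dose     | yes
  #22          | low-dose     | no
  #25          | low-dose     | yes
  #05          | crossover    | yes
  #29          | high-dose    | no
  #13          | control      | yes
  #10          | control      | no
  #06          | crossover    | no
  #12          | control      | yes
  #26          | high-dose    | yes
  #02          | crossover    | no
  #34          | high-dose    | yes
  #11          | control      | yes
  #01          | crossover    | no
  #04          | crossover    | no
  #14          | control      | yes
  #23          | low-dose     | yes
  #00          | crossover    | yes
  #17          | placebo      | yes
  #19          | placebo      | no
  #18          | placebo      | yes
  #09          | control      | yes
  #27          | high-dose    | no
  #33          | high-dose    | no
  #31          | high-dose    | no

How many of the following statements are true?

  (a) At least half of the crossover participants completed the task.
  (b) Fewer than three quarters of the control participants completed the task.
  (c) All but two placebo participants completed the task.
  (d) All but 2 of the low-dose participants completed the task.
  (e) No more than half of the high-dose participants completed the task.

(a) crossover: |A| = 9, |A ∩ B| = 4; needs |A ∩ B| ≥ |A ∖ B| — false.
(b) control: |A| = 7, |A ∩ B| = 6; needs |A ∩ B| / |A| < 3/4 — false.
(c) placebo: |A| = 5, |A ∩ B| = 4; needs |A ∖ B| = 2 — false.
(d) low-dose: |A| = 5, |A ∩ B| = 4; needs |A ∖ B| = 2 — false.
(e) high-dose: |A| = 9, |A ∩ B| = 4; needs |A ∩ B| ≤ |A ∖ B| — true.

1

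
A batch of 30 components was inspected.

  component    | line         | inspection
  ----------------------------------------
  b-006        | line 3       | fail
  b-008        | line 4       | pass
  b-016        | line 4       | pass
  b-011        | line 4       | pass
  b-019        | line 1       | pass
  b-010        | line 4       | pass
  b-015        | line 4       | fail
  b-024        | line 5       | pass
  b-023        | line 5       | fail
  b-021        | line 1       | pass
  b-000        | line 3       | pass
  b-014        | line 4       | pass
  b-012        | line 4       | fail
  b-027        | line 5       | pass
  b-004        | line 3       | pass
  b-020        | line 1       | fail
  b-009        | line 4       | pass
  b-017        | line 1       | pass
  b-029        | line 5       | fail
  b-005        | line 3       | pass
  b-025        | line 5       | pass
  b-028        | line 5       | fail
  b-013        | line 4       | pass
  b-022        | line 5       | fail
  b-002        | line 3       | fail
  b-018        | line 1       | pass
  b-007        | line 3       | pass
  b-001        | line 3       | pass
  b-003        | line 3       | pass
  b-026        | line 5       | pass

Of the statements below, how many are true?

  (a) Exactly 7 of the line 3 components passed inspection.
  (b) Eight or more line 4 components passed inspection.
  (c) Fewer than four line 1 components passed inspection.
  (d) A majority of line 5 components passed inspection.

0

(a) line 3: |A| = 8, |A ∩ B| = 6; needs |A ∩ B| = 7 — false.
(b) line 4: |A| = 9, |A ∩ B| = 7; needs |A ∩ B| ≥ 8 — false.
(c) line 1: |A| = 5, |A ∩ B| = 4; needs |A ∩ B| < 4 — false.
(d) line 5: |A| = 8, |A ∩ B| = 4; needs |A ∩ B| > |A ∖ B| — false.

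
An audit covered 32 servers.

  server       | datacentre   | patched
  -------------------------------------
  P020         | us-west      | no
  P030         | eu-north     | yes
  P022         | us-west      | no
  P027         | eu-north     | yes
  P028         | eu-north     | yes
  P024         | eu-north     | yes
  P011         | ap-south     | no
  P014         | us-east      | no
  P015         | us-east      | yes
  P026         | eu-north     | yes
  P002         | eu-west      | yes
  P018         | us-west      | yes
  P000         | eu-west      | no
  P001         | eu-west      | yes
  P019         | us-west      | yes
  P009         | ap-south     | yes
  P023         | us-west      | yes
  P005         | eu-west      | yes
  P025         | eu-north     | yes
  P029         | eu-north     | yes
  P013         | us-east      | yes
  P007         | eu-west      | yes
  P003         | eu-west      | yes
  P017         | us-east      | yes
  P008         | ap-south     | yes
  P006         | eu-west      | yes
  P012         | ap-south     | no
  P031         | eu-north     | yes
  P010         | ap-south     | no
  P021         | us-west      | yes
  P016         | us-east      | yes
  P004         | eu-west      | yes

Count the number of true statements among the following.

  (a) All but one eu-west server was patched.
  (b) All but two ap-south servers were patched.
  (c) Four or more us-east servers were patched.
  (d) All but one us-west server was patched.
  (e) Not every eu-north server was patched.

2

(a) eu-west: |A| = 8, |A ∩ B| = 7; needs |A ∖ B| = 1 — true.
(b) ap-south: |A| = 5, |A ∩ B| = 2; needs |A ∖ B| = 2 — false.
(c) us-east: |A| = 5, |A ∩ B| = 4; needs |A ∩ B| ≥ 4 — true.
(d) us-west: |A| = 6, |A ∩ B| = 4; needs |A ∖ B| = 1 — false.
(e) eu-north: |A| = 8, |A ∩ B| = 8; needs A ⊄ B (|A ∖ B| ≥ 1) — false.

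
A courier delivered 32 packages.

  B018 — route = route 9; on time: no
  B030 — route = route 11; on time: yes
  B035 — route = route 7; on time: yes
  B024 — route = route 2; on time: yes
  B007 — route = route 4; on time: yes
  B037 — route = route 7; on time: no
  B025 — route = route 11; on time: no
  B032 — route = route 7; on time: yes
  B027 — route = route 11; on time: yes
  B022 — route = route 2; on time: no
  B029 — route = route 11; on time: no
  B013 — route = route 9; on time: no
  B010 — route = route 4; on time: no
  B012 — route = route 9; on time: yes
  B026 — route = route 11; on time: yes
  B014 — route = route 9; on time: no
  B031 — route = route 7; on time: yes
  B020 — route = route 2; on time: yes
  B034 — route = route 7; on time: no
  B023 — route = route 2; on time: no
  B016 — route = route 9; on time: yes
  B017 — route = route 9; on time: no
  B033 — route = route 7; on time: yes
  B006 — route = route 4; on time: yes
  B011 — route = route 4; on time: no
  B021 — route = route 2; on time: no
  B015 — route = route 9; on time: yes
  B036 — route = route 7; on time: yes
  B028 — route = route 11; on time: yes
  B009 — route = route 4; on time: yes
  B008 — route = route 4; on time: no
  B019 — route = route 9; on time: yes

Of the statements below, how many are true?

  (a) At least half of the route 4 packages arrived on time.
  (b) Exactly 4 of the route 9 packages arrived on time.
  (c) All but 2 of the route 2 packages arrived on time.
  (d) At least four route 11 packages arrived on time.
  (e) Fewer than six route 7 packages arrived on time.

4

(a) route 4: |A| = 6, |A ∩ B| = 3; needs |A ∩ B| ≥ |A ∖ B| — true.
(b) route 9: |A| = 8, |A ∩ B| = 4; needs |A ∩ B| = 4 — true.
(c) route 2: |A| = 5, |A ∩ B| = 2; needs |A ∖ B| = 2 — false.
(d) route 11: |A| = 6, |A ∩ B| = 4; needs |A ∩ B| ≥ 4 — true.
(e) route 7: |A| = 7, |A ∩ B| = 5; needs |A ∩ B| < 6 — true.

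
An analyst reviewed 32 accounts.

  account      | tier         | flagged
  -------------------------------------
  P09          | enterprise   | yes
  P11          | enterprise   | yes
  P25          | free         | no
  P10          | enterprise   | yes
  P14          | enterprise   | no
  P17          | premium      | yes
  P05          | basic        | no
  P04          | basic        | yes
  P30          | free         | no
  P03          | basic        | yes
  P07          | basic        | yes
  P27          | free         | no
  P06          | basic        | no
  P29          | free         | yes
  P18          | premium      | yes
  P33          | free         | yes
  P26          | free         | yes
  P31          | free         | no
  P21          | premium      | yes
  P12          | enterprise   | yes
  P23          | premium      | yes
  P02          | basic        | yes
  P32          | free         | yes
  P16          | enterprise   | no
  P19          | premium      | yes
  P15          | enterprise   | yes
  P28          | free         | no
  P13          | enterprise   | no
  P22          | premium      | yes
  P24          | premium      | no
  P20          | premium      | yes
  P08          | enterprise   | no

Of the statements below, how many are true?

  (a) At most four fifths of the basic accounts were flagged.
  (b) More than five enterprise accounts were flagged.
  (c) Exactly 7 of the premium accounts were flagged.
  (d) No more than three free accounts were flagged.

2

(a) basic: |A| = 6, |A ∩ B| = 4; needs |A ∩ B| / |A| ≤ 4/5 — true.
(b) enterprise: |A| = 9, |A ∩ B| = 5; needs |A ∩ B| > 5 — false.
(c) premium: |A| = 8, |A ∩ B| = 7; needs |A ∩ B| = 7 — true.
(d) free: |A| = 9, |A ∩ B| = 4; needs |A ∩ B| ≤ 3 — false.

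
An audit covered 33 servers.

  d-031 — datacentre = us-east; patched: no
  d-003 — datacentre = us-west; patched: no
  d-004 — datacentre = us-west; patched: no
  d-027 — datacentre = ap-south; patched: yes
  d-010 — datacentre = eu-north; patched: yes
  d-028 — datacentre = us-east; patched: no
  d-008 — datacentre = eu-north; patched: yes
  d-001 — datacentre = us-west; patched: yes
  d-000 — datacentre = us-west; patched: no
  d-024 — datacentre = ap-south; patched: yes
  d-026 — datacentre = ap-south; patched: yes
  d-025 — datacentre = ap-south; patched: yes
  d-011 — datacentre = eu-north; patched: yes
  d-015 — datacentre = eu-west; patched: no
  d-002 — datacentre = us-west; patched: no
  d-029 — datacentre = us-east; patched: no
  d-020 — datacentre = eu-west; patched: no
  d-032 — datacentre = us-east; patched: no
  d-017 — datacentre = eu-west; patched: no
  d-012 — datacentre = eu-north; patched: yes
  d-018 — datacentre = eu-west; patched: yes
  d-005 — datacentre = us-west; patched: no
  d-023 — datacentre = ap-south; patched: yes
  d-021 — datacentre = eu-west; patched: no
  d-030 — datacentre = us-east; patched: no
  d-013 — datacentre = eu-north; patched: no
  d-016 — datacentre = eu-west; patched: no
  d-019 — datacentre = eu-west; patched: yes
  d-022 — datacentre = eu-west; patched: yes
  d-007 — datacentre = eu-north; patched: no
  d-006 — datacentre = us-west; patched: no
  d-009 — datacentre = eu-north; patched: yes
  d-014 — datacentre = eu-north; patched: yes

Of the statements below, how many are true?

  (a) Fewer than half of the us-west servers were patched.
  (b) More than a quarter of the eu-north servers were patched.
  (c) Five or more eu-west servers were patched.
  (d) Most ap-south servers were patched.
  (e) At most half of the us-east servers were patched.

(a) us-west: |A| = 7, |A ∩ B| = 1; needs |A ∩ B| < |A ∖ B| — true.
(b) eu-north: |A| = 8, |A ∩ B| = 6; needs |A ∩ B| / |A| > 1/4 — true.
(c) eu-west: |A| = 8, |A ∩ B| = 3; needs |A ∩ B| ≥ 5 — false.
(d) ap-south: |A| = 5, |A ∩ B| = 5; needs |A ∩ B| > |A ∖ B| — true.
(e) us-east: |A| = 5, |A ∩ B| = 0; needs |A ∩ B| ≤ |A ∖ B| — true.

4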